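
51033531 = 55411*921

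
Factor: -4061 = - 31^1*131^1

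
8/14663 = 8/14663 = 0.00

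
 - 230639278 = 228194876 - 458834154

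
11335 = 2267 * 5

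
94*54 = 5076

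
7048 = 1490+5558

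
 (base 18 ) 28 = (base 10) 44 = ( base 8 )54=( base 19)26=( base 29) 1f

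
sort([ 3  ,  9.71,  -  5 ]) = [ - 5,  3,  9.71 ] 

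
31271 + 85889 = 117160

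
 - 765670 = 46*( - 16645 )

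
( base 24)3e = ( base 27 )35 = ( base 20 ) 46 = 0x56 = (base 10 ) 86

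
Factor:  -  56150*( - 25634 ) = 2^2 * 5^2*7^1 * 1123^1*1831^1= 1439349100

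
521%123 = 29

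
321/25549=321/25549 = 0.01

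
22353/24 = 931+ 3/8 = 931.38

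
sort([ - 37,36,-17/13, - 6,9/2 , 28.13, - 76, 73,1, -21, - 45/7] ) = [ - 76, - 37, - 21, - 45/7, - 6,  -  17/13,1,9/2,28.13, 36,73]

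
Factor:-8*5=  - 40 = - 2^3*5^1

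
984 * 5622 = 5532048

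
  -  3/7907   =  -3/7907 =-0.00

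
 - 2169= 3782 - 5951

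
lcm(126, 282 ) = 5922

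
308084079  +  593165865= 901249944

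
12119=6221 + 5898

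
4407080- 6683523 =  - 2276443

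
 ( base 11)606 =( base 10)732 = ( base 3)1000010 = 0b1011011100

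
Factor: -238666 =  - 2^1*47^1*2539^1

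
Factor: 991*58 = 57478=2^1*29^1*991^1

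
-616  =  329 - 945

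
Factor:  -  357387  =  -3^1 * 119129^1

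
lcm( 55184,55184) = 55184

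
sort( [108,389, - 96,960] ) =[ -96, 108,389, 960]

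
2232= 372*6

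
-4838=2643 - 7481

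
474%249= 225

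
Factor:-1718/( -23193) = 2/27  =  2^1*3^( -3 )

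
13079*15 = 196185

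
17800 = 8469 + 9331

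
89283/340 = 89283/340 = 262.60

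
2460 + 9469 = 11929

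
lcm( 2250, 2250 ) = 2250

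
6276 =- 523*(-12)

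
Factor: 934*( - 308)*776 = -223233472 = -2^6 * 7^1*11^1 * 97^1 * 467^1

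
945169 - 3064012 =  - 2118843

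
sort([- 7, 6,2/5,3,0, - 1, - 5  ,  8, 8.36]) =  [ - 7, - 5,-1, 0,2/5,3,6, 8,8.36 ] 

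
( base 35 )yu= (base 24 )22k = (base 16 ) 4c4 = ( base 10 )1220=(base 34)11u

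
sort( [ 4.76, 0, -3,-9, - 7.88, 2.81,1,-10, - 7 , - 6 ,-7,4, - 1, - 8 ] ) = [ - 10, - 9, - 8, - 7.88 , - 7, - 7, - 6, - 3,-1, 0,1,2.81, 4, 4.76]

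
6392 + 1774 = 8166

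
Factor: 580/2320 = 2^( -2) = 1/4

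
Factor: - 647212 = -2^2*239^1*677^1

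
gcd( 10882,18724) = 2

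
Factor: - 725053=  - 7^2*14797^1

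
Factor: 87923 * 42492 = 3736024116= 2^2*3^1 * 11^1*3541^1*7993^1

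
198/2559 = 66/853 = 0.08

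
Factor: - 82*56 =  - 4592=-2^4*7^1*41^1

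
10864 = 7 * 1552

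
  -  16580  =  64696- 81276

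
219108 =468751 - 249643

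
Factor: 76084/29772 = 23/9 = 3^ ( - 2 )*23^1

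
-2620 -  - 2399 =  - 221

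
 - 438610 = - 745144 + 306534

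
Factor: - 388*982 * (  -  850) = 323863600 = 2^4 * 5^2*17^1*  97^1*491^1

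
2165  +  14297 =16462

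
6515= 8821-2306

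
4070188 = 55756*73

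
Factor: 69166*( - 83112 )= -5748524592 = -2^4*3^1*3463^1*34583^1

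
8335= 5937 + 2398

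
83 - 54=29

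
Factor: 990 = 2^1*3^2*5^1*11^1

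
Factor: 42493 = 11^1*3863^1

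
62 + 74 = 136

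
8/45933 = 8/45933 = 0.00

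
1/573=1/573 = 0.00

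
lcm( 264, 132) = 264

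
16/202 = 8/101 = 0.08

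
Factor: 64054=2^1* 32027^1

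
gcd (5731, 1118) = 1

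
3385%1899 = 1486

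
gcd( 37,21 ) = 1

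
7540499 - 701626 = 6838873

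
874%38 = 0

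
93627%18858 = 18195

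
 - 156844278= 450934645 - 607778923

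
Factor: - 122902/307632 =-2^( - 3 )*3^( - 1)*17^( - 1 )*163^1= - 163/408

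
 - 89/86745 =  - 89/86745 = - 0.00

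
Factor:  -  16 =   -  2^4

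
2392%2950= 2392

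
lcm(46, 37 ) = 1702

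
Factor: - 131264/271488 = -2^ (-1 )*3^ ( - 1)* 101^( - 1)*293^1 = - 293/606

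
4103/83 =4103/83 = 49.43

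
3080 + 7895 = 10975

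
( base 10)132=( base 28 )4K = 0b10000100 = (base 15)8C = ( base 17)7D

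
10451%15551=10451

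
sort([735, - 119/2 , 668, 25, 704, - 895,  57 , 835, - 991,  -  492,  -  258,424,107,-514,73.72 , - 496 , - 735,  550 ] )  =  [ - 991,-895, - 735, - 514, - 496,-492 , - 258, - 119/2,25,57, 73.72,107,424 , 550, 668,704, 735,  835]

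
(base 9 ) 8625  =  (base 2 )1100011000101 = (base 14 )244d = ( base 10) 6341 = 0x18c5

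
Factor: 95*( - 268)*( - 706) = 17974760 = 2^3*5^1*19^1*67^1*353^1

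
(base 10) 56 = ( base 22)2c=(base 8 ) 70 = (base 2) 111000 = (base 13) 44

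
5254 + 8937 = 14191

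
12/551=12/551 = 0.02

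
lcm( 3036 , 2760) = 30360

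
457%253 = 204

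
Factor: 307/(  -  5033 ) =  - 7^( - 1 )*307^1*719^(-1 )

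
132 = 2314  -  2182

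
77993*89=6941377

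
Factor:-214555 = -5^1*11^1*47^1*83^1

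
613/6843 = 613/6843= 0.09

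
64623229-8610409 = 56012820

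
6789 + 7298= 14087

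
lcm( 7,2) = 14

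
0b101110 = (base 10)46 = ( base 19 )28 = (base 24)1M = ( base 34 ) 1c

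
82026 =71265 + 10761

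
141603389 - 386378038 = - 244774649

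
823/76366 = 823/76366 = 0.01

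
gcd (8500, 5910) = 10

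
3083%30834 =3083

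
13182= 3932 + 9250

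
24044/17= 1414 + 6/17 = 1414.35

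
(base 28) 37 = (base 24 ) 3j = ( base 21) 47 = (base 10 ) 91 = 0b1011011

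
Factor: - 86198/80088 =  - 2^( - 2)*3^(-1 )*7^1 * 71^( - 1)*131^1 = - 917/852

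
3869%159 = 53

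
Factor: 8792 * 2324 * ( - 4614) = -2^6* 3^1 * 7^2*83^1*157^1 * 769^1 = - 94276053312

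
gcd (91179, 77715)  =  99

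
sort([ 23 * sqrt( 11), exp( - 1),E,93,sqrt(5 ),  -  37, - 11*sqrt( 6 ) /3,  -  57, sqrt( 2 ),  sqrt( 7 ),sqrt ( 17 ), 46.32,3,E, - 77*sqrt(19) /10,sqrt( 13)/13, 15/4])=[ - 57,-37, - 77*sqrt( 19 ) /10, - 11*sqrt( 6) /3,sqrt( 13 )/13, exp( - 1 ),sqrt ( 2) , sqrt(5),sqrt( 7 ),E,E,3,15/4,sqrt( 17), 46.32,23*sqrt( 11) , 93]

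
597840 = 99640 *6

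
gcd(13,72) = 1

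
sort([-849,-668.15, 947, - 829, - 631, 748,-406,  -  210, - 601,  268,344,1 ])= [ - 849, - 829 , - 668.15,- 631, - 601, - 406, - 210, 1,268,344, 748,947]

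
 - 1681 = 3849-5530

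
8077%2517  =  526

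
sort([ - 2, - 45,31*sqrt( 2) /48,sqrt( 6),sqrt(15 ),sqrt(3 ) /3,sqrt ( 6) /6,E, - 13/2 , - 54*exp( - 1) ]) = [ - 45, - 54*exp(-1), - 13/2, - 2,sqrt (6)/6,  sqrt(3) /3 , 31*sqrt(2)/48, sqrt(6), E,sqrt(15 )]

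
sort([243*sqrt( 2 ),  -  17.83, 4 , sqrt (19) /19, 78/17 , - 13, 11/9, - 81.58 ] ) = [ - 81.58, - 17.83, - 13,sqrt(19 )/19, 11/9, 4 , 78/17, 243*sqrt( 2)]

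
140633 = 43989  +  96644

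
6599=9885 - 3286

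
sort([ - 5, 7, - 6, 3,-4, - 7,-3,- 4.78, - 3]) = [ - 7, - 6,-5, - 4.78, - 4, - 3 , - 3, 3 , 7]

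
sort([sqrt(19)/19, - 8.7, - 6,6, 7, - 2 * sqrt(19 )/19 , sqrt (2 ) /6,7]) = [-8.7,  -  6,  -  2*sqrt( 19) /19,sqrt( 19) /19, sqrt( 2 )/6,6,7 , 7]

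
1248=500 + 748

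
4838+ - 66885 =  - 62047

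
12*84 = 1008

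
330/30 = 11= 11.00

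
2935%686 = 191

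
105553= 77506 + 28047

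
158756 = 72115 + 86641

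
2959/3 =2959/3 = 986.33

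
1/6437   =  1/6437 = 0.00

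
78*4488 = 350064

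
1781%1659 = 122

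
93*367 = 34131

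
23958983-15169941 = 8789042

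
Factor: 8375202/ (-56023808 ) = - 2^( - 7)*3^2*11^1*42299^1*218843^(-1 ) = - 4187601/28011904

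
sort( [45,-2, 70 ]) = [  -  2  ,  45, 70 ]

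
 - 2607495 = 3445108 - 6052603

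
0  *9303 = 0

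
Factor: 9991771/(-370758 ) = -2^(  -  1)*3^( - 1) * 61^( - 1) *1013^( - 1 ) * 9991771^1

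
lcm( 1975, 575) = 45425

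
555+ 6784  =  7339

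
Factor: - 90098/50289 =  -2^1 * 3^( - 1 )  *  19^1*2371^1*16763^(  -  1)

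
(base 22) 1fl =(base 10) 835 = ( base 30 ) rp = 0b1101000011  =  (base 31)QT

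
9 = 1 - -8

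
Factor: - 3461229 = -3^2*384581^1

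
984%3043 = 984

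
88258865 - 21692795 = 66566070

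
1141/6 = 190 + 1/6 = 190.17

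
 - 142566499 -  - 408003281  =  265436782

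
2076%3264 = 2076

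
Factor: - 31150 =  - 2^1 *5^2*7^1*89^1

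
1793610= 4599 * 390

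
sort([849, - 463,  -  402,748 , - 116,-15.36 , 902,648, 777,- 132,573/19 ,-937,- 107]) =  [ - 937, - 463,- 402,-132,  -  116,- 107,  -  15.36,573/19, 648, 748, 777 , 849,902 ]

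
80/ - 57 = - 2+34/57 =- 1.40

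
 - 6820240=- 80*85253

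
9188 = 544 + 8644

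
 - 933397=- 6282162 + 5348765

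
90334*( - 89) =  - 8039726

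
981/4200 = 327/1400 = 0.23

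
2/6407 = 2/6407=0.00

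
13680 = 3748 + 9932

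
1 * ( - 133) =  - 133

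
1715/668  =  1715/668 = 2.57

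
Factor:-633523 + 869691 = 236168 = 2^3*53^1*557^1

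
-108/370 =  - 54/185 = - 0.29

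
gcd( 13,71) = 1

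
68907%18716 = 12759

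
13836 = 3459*4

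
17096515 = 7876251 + 9220264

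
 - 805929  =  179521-985450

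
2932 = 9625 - 6693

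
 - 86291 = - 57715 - 28576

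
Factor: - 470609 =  - 470609^1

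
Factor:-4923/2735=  - 3^2 * 5^( - 1 ) =- 9/5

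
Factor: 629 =17^1*37^1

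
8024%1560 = 224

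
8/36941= 8/36941=0.00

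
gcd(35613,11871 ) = 11871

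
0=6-6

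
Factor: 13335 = 3^1*5^1*7^1*127^1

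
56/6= 9+1/3 = 9.33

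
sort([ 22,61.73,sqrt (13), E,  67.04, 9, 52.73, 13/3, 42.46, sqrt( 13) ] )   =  [ E, sqrt( 13 ),sqrt( 13), 13/3, 9 , 22, 42.46, 52.73, 61.73 , 67.04 ]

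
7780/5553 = 1  +  2227/5553 = 1.40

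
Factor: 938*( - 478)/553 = - 64052/79 =- 2^2*67^1*79^(- 1)*239^1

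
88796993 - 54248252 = 34548741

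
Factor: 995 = 5^1*199^1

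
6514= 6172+342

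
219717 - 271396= - 51679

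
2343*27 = 63261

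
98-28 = 70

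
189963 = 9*21107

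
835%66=43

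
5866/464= 2933/232 =12.64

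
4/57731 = 4/57731 = 0.00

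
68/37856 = 17/9464 = 0.00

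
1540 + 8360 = 9900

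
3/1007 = 3/1007 = 0.00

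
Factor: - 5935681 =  - 167^1*35543^1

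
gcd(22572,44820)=108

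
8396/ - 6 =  - 1400 + 2/3 = - 1399.33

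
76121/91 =76121/91 = 836.49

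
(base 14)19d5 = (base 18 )e8f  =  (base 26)6of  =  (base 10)4695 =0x1257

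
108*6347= 685476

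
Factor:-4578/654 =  - 7^1 =- 7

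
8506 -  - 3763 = 12269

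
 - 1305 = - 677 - 628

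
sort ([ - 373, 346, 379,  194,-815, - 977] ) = [- 977,-815 , - 373, 194 , 346,  379 ]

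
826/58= 14  +  7/29 = 14.24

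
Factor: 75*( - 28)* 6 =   -  2^3 * 3^2*5^2*7^1=- 12600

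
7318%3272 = 774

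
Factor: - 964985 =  - 5^1*7^1*  79^1*349^1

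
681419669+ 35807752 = 717227421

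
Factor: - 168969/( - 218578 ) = 2^( - 1)*3^1 *151^1*293^( - 1)=453/586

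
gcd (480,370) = 10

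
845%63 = 26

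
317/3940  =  317/3940 = 0.08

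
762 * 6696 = 5102352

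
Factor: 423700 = 2^2*5^2*19^1*223^1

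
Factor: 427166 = 2^1*137^1  *  1559^1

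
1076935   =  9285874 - 8208939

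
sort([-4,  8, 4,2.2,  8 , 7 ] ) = [ - 4,2.2,4,  7, 8,8 ]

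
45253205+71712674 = 116965879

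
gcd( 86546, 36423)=1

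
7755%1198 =567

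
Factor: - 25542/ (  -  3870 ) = 3^1 *5^( - 1 )*11^1 = 33/5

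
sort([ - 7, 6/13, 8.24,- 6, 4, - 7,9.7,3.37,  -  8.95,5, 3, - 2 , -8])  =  [-8.95, - 8, - 7,  -  7, - 6 ,  -  2,6/13, 3, 3.37, 4, 5,8.24,  9.7]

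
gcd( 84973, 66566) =1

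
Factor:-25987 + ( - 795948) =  - 821935 = - 5^1*164387^1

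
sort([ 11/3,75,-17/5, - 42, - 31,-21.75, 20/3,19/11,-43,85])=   [ - 43, - 42, - 31,-21.75, - 17/5, 19/11,11/3, 20/3, 75, 85]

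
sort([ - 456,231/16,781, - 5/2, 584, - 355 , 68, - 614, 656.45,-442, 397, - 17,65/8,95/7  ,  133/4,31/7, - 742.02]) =[ - 742.02, - 614, - 456,- 442, - 355 , - 17, - 5/2, 31/7, 65/8,95/7, 231/16,  133/4, 68, 397,  584, 656.45, 781]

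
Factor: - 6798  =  - 2^1*3^1*11^1*103^1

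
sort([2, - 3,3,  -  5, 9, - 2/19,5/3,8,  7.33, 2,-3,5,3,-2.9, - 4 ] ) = [ - 5,- 4, - 3,-3,-2.9, - 2/19, 5/3, 2, 2, 3,3,5 , 7.33 , 8, 9]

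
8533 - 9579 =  - 1046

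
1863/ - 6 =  -311  +  1/2 = - 310.50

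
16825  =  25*673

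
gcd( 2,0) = 2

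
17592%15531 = 2061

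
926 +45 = 971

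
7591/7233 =1 + 358/7233 = 1.05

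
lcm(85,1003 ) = 5015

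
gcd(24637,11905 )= 1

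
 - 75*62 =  - 4650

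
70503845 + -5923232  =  64580613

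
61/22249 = 61/22249 = 0.00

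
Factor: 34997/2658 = 2^ ( - 1)*3^( - 1)*79^1 = 79/6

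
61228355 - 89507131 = -28278776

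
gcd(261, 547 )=1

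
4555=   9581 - 5026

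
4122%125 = 122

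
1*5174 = 5174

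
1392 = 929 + 463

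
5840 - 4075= 1765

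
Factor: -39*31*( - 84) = 2^2*3^2* 7^1*13^1 * 31^1  =  101556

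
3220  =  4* 805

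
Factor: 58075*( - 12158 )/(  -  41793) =2^1*3^( - 1)*5^2*23^1*101^1*6079^1*13931^ ( - 1 ) = 706075850/41793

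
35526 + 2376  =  37902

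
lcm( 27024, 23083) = 1107984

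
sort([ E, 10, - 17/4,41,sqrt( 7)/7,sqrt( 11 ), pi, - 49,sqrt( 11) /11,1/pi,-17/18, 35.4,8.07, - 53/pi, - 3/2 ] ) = [ - 49,-53/pi , - 17/4, - 3/2, - 17/18,sqrt(11)/11,1/pi,sqrt( 7)/7,E,pi,sqrt( 11 ),8.07,10,35.4,  41] 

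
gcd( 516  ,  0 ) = 516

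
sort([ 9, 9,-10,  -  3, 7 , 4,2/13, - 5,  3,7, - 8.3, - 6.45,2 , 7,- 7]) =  [ - 10, - 8.3, - 7,-6.45, - 5, - 3,2/13,2 , 3,  4, 7,  7 , 7 , 9, 9]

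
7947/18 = 883/2 = 441.50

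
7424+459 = 7883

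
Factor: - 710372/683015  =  -2^2*5^( - 1 )*13^1 * 19^1 * 719^1*136603^(  -  1 )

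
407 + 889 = 1296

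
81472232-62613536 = 18858696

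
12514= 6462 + 6052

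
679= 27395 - 26716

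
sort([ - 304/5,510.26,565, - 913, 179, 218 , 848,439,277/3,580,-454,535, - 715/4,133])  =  [ - 913, - 454,-715/4 , - 304/5,  277/3,133 , 179, 218 , 439, 510.26,535, 565 , 580,848 ]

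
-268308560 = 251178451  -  519487011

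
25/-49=-1 + 24/49= -0.51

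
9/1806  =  3/602 = 0.00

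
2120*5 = 10600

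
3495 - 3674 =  - 179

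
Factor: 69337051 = 7^1*9905293^1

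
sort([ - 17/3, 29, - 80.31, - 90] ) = [ - 90, - 80.31, - 17/3, 29]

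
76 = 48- - 28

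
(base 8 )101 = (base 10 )65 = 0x41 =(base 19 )38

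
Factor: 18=2^1*3^2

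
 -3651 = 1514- 5165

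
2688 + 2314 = 5002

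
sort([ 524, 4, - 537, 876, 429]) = [ - 537 , 4,  429, 524,876 ]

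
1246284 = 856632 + 389652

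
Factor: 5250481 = 467^1*11243^1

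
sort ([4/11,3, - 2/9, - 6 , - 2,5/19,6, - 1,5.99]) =[ - 6,-2,  -  1 ,- 2/9,  5/19,4/11, 3 , 5.99 , 6 ]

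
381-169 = 212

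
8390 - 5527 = 2863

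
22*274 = 6028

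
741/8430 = 247/2810=0.09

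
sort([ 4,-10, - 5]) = [  -  10, - 5 , 4 ]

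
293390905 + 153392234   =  446783139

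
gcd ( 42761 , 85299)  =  1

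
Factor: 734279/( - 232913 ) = - 7^1*13^1*89^( - 1)*2617^( - 1)* 8069^1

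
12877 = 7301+5576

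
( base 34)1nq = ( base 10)1964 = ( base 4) 132230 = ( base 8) 3654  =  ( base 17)6D9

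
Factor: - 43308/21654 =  - 2^1 = -2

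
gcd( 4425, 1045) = 5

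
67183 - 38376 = 28807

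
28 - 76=  -  48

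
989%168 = 149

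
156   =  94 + 62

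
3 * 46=138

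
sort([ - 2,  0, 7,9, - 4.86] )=[ - 4.86, - 2,  0,7,9 ]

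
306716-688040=  -  381324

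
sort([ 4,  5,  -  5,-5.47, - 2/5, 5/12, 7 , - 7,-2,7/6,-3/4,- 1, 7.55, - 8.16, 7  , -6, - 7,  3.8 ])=[ - 8.16, - 7, - 7,-6, - 5.47, - 5, - 2,-1,-3/4, - 2/5, 5/12 , 7/6, 3.8, 4,5, 7 , 7, 7.55]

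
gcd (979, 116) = 1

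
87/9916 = 87/9916  =  0.01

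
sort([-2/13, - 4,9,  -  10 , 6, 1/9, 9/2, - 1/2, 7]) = [ - 10,-4, - 1/2, - 2/13 , 1/9, 9/2, 6, 7, 9]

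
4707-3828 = 879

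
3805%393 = 268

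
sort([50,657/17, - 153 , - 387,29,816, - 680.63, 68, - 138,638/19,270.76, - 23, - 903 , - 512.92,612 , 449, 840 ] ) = [ - 903, - 680.63, - 512.92, -387, - 153, - 138, - 23,  29, 638/19 , 657/17, 50,68,270.76,449, 612, 816, 840 ]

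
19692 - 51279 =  - 31587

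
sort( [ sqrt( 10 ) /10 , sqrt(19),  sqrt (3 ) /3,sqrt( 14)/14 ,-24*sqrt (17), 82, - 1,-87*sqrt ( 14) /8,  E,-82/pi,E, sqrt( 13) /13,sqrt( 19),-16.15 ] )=[ - 24*sqrt(17 ),-87*sqrt (14)/8, - 82/pi,  -  16.15,-1,sqrt(14)/14, sqrt( 13)/13,sqrt( 10 )/10,  sqrt(3)/3,E, E, sqrt (19), sqrt( 19),82]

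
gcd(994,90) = 2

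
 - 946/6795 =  - 946/6795=-0.14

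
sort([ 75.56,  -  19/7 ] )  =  [ - 19/7, 75.56]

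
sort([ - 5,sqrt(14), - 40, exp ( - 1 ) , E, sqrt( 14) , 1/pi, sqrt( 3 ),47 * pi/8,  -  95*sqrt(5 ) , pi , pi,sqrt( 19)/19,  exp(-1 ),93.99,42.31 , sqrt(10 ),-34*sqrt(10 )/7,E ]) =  [ - 95*sqrt ( 5), - 40, - 34*sqrt(10 ) /7, - 5 , sqrt( 19 )/19 , 1/pi,exp( - 1),exp ( - 1),sqrt(3 ), E,E, pi , pi,sqrt(10 ),sqrt(14 ),sqrt ( 14 ), 47*pi/8, 42.31 , 93.99]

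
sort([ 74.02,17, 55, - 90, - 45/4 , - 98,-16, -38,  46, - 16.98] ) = [ - 98, - 90, - 38, - 16.98, - 16, - 45/4,17, 46, 55, 74.02]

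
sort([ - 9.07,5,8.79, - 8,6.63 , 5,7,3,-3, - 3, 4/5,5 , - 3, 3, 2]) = [ - 9.07 , - 8, - 3, - 3, - 3,4/5, 2,3, 3, 5, 5,5,6.63, 7,8.79]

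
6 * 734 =4404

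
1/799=1/799 = 0.00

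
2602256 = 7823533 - 5221277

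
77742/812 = 5553/58 = 95.74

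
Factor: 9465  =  3^1 * 5^1*631^1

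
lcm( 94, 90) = 4230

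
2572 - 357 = 2215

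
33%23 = 10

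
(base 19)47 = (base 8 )123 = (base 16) 53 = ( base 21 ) 3K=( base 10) 83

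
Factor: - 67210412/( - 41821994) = 2^1*83^1 * 1231^ (  -  1) * 16987^( - 1 )*202441^1=33605206/20910997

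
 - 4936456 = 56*( - 88151 ) 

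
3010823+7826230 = 10837053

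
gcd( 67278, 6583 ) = 1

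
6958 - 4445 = 2513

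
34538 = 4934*7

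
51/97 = 51/97 =0.53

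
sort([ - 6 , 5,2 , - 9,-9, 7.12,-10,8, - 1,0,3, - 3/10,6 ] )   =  [ - 10,-9 , - 9, - 6, - 1,-3/10, 0,2,3,5, 6, 7.12, 8] 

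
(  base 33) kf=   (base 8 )1243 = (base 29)N8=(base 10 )675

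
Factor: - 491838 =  - 2^1*3^1*81973^1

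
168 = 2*84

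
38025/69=12675/23  =  551.09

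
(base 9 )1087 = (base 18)28g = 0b1100101000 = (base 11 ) 675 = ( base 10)808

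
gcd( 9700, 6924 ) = 4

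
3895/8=3895/8 =486.88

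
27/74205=3/8245 = 0.00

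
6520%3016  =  488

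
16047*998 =16014906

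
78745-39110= 39635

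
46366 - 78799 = -32433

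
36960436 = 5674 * 6514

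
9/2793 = 3/931 = 0.00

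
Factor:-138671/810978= - 2^ (-1 ) * 3^( - 1)*7^(-1 )*13^1*10667^1*19309^(- 1)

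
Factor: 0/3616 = 0  =  0^1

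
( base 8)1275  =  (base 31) mj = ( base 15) 31B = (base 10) 701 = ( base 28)P1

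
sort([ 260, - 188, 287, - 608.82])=[ - 608.82,-188, 260, 287]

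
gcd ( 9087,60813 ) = 699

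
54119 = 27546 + 26573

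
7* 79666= 557662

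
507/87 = 5 + 24/29 = 5.83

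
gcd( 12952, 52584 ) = 8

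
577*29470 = 17004190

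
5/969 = 5/969 = 0.01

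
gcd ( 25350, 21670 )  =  10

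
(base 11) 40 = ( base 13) 35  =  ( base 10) 44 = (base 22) 20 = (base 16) 2C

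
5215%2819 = 2396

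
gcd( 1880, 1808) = 8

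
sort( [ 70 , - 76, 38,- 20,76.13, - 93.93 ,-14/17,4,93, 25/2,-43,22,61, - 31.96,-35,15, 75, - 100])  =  [-100,-93.93, - 76, - 43, - 35, - 31.96,-20,-14/17,4, 25/2,15 , 22,38,61 , 70, 75,76.13,93 ]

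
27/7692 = 9/2564 = 0.00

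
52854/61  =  52854/61 =866.46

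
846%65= 1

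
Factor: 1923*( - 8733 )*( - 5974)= 100324721466 = 2^1*3^2*29^1*41^1*71^1*103^1*641^1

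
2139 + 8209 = 10348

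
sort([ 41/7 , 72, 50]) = [ 41/7,50 , 72]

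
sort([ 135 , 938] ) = [ 135, 938 ]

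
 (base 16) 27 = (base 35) 14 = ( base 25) 1e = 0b100111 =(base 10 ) 39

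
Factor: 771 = 3^1 * 257^1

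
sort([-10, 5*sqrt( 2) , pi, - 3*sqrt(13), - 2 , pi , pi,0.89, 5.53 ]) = [ - 3 * sqrt( 13), - 10, - 2, 0.89, pi,  pi,pi,  5.53,5*sqrt (2 ) ] 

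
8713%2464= 1321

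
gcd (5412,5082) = 66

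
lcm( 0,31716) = 0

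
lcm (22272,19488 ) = 155904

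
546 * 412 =224952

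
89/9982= 89/9982 = 0.01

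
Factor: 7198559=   79^1*91121^1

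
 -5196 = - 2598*2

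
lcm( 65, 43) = 2795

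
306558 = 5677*54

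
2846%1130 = 586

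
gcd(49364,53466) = 14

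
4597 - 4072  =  525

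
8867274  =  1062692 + 7804582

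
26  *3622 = 94172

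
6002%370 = 82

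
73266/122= 600 + 33/61 = 600.54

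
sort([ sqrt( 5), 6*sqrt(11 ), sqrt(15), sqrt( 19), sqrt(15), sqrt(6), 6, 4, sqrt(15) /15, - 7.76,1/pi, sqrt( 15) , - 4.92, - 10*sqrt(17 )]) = [ - 10*sqrt(17), - 7.76, - 4.92  ,  sqrt(15 ) /15,  1/pi,sqrt (5), sqrt(6 ), sqrt( 15 ),  sqrt( 15), sqrt( 15 ), 4, sqrt(19), 6,6* sqrt (11)]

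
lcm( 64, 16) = 64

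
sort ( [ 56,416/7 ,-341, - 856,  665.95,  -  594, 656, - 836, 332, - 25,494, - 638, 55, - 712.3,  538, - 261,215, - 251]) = [ - 856,-836,-712.3 , - 638, - 594, - 341, - 261, - 251, - 25,  55,56  ,  416/7,215,332, 494,538 , 656,665.95]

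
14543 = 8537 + 6006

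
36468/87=12156/29 =419.17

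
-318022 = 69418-387440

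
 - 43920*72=  -  3162240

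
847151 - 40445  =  806706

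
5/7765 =1/1553=0.00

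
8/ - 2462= - 4/1231 = - 0.00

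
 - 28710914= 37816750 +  - 66527664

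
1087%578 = 509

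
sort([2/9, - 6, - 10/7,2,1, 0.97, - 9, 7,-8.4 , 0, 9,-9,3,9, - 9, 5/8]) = [ - 9,-9 , - 9, - 8.4,-6, - 10/7, 0 , 2/9,5/8,0.97,1, 2,3, 7,9,9]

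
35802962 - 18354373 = 17448589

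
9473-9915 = -442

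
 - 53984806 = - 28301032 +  -25683774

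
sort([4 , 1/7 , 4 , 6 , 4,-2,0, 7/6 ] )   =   [ - 2,0, 1/7, 7/6,4, 4, 4, 6]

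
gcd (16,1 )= 1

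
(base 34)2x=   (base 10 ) 101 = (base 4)1211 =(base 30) 3B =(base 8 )145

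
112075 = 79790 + 32285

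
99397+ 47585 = 146982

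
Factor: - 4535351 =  - 89^1*131^1*389^1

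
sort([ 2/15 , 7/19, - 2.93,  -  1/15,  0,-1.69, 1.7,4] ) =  [ - 2.93, - 1.69,-1/15,0,2/15,7/19,1.7, 4 ]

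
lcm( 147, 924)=6468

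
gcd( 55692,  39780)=7956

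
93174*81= 7547094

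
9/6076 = 9/6076 = 0.00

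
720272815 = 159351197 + 560921618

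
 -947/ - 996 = 947/996 = 0.95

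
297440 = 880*338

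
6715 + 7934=14649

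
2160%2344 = 2160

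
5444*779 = 4240876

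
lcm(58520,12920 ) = 994840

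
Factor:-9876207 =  - 3^1 * 11^1 * 107^1*2797^1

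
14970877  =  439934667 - 424963790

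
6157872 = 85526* 72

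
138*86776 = 11975088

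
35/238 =5/34=0.15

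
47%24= 23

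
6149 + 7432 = 13581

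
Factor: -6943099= -1181^1*5879^1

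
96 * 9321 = 894816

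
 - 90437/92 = -984 + 91/92  =  -983.01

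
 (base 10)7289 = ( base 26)AK9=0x1C79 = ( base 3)100222222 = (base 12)4275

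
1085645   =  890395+195250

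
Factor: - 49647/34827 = -47^ (-1) * 67^1 = -67/47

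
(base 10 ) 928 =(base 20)268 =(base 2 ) 1110100000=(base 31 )tt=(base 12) 654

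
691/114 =6 +7/114 = 6.06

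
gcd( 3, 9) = 3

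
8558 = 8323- - 235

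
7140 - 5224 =1916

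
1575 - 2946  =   - 1371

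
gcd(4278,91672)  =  2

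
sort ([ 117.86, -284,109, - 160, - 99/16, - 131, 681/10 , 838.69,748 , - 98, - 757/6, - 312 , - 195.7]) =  [-312, - 284, - 195.7, - 160, - 131, - 757/6 ,- 98, - 99/16, 681/10, 109, 117.86  ,  748,838.69]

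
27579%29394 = 27579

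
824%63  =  5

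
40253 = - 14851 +55104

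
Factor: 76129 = 76129^1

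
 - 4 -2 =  - 6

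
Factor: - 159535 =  - 5^1*31907^1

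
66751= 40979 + 25772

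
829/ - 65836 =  - 1 + 65007/65836=- 0.01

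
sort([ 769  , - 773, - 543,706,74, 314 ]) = [- 773, - 543, 74, 314 , 706,769 ] 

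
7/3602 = 7/3602 =0.00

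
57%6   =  3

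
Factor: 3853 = 3853^1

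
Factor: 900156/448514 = 450078/224257  =  2^1*3^1 * 11^( - 1 ) * 19^ ( - 1)*29^(-1)*37^( - 1)*75013^1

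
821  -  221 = 600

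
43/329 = 43/329 = 0.13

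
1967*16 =31472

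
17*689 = 11713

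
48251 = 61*791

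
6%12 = 6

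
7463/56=133+15/56 = 133.27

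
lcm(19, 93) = 1767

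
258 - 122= 136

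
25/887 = 25/887 = 0.03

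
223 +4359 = 4582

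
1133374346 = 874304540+259069806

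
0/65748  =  0 = 0.00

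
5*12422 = 62110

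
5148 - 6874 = -1726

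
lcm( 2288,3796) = 167024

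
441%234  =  207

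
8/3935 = 8/3935 = 0.00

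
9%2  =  1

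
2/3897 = 2/3897 = 0.00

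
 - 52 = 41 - 93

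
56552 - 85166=- 28614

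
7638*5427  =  41451426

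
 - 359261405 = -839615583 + 480354178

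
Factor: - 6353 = -6353^1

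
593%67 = 57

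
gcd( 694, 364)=2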